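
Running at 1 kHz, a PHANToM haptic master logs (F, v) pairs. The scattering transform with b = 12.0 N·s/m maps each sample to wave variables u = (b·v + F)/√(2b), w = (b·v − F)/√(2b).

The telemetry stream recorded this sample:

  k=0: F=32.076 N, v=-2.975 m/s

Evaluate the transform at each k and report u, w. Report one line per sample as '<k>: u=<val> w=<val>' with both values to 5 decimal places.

0: u=-0.73975 w=-13.83472

k=0: b·v=12.0×(-2.975)=-35.70000; √(2b)=4.89898; u=(-35.70000+32.076)/4.89898=-0.73975, w=(-35.70000−32.076)/4.89898=-13.83472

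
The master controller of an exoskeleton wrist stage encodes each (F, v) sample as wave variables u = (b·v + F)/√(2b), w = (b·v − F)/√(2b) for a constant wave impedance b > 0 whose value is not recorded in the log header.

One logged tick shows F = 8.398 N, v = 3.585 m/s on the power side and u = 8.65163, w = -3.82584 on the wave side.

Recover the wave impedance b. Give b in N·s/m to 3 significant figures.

b = 0.906 N·s/m

u + w = 4.82579;  u + w = √(2b)·v, so √(2b) = 4.82579/3.585 = 1.34611.
b = (√(2b))²/2 = 1.81200/2 = 0.90600.
(Check via u − w = 2F/√(2b): u − w = 12.47747, 2F/√(2b) = 12.47747.)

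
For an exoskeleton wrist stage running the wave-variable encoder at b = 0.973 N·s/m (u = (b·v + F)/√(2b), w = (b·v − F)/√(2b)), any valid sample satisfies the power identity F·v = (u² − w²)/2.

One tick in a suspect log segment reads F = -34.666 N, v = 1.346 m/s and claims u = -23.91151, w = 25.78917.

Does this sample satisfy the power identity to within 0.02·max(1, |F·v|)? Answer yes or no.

yes

F·v = (-34.666)×1.346 = -46.6604 W.
(u² − w²)/2 = (571.7603 − 665.0813)/2 = -46.6605 W.
|Δ| = 0.0001;  2% of max(1, |F·v|) = 0.9332.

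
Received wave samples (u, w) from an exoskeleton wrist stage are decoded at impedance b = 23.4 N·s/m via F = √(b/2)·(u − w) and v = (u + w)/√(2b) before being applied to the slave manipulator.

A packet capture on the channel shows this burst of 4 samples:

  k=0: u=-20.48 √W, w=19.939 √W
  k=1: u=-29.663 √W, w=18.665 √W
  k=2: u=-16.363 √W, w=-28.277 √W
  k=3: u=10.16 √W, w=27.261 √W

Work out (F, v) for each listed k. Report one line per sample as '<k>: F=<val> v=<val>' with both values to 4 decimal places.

0: F=-138.2543 v=-0.0791
1: F=-165.3072 v=-1.6076
2: F=40.7522 v=-6.5253
3: F=-58.4944 v=5.4701

k=0: u−w=-40.4190, u+w=-0.5410; √(b/2)=3.4205, √(2b)=6.8411; F=3.4205×(-40.419)=-138.2543, v=-0.5410/6.8411=-0.0791
k=1: u−w=-48.3280, u+w=-10.9980; √(b/2)=3.4205, √(2b)=6.8411; F=3.4205×(-48.328)=-165.3072, v=-10.9980/6.8411=-1.6076
k=2: u−w=11.9140, u+w=-44.6400; √(b/2)=3.4205, √(2b)=6.8411; F=3.4205×11.914=40.7522, v=-44.6400/6.8411=-6.5253
k=3: u−w=-17.1010, u+w=37.4210; √(b/2)=3.4205, √(2b)=6.8411; F=3.4205×(-17.101)=-58.4944, v=37.4210/6.8411=5.4701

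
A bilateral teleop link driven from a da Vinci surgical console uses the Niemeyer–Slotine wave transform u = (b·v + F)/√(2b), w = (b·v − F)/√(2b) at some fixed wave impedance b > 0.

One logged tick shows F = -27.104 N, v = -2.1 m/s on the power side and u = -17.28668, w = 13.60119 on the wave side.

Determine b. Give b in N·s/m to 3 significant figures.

b = 1.54 N·s/m

u + w = -3.6855;  u + w = √(2b)·v, so √(2b) = -3.6855/(-2.1) = 1.7550.
b = (√(2b))²/2 = 3.0800/2 = 1.5400.
(Check via u − w = 2F/√(2b): u − w = -30.8879, 2F/√(2b) = -30.8878.)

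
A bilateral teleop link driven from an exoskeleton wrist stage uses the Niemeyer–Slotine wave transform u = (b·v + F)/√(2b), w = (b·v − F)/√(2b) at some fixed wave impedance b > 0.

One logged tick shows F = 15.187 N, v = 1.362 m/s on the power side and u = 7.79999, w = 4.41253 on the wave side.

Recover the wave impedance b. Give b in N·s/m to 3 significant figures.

u + w = 12.21252;  u + w = √(2b)·v, so √(2b) = 12.21252/1.362 = 8.96661.
b = (√(2b))²/2 = 80.40006/2 = 40.20003.
(Check via u − w = 2F/√(2b): u − w = 3.38746, 2F/√(2b) = 3.38746.)

b = 40.2 N·s/m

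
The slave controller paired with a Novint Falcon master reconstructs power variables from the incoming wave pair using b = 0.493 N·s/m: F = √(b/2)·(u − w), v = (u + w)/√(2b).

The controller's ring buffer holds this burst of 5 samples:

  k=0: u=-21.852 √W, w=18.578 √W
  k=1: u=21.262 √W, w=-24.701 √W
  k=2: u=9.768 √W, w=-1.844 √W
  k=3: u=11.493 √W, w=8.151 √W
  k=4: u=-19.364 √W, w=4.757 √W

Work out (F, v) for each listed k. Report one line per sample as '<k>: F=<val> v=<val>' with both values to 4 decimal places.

k=0: u−w=-40.4300, u+w=-3.2740; √(b/2)=0.4965, √(2b)=0.9930; F=0.4965×(-40.43)=-20.0730, v=-3.2740/0.9930=-3.2972
k=1: u−w=45.9630, u+w=-3.4390; √(b/2)=0.4965, √(2b)=0.9930; F=0.4965×45.963=22.8201, v=-3.4390/0.9930=-3.4633
k=2: u−w=11.6120, u+w=7.9240; √(b/2)=0.4965, √(2b)=0.9930; F=0.4965×11.612=5.7652, v=7.9240/0.9930=7.9801
k=3: u−w=3.3420, u+w=19.6440; √(b/2)=0.4965, √(2b)=0.9930; F=0.4965×3.342=1.6593, v=19.6440/0.9930=19.7830
k=4: u−w=-24.1210, u+w=-14.6070; √(b/2)=0.4965, √(2b)=0.9930; F=0.4965×(-24.121)=-11.9758, v=-14.6070/0.9930=-14.7103

0: F=-20.0730 v=-3.2972
1: F=22.8201 v=-3.4633
2: F=5.7652 v=7.9801
3: F=1.6593 v=19.7830
4: F=-11.9758 v=-14.7103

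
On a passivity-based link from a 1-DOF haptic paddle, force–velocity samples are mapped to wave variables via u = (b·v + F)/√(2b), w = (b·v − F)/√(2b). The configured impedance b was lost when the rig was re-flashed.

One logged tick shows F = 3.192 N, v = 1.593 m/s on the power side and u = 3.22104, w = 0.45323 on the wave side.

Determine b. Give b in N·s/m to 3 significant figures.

u + w = 3.67427;  u + w = √(2b)·v, so √(2b) = 3.67427/1.593 = 2.30651.
b = (√(2b))²/2 = 5.31999/2 = 2.65999.
(Check via u − w = 2F/√(2b): u − w = 2.76781, 2F/√(2b) = 2.76782.)

b = 2.66 N·s/m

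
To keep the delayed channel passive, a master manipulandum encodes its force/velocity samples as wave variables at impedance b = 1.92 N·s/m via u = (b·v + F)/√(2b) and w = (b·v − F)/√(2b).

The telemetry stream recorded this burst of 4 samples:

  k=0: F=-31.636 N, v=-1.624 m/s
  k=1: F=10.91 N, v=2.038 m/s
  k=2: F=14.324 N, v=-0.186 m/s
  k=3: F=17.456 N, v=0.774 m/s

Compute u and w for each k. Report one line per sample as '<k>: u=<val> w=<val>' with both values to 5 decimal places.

0: u=-17.73537 w=14.55299
1: u=7.56431 w=-3.57066
2: u=7.12744 w=-7.49193
3: u=9.66634 w=-8.14962

k=0: b·v=1.92×(-1.624)=-3.11808; √(2b)=1.95959; u=(-3.11808+(-31.636))/1.95959=-17.73537, w=(-3.11808−(-31.636))/1.95959=14.55299
k=1: b·v=1.92×2.038=3.91296; √(2b)=1.95959; u=(3.91296+10.91)/1.95959=7.56431, w=(3.91296−10.91)/1.95959=-3.57066
k=2: b·v=1.92×(-0.186)=-0.35712; √(2b)=1.95959; u=(-0.35712+14.324)/1.95959=7.12744, w=(-0.35712−14.324)/1.95959=-7.49193
k=3: b·v=1.92×0.774=1.48608; √(2b)=1.95959; u=(1.48608+17.456)/1.95959=9.66634, w=(1.48608−17.456)/1.95959=-8.14962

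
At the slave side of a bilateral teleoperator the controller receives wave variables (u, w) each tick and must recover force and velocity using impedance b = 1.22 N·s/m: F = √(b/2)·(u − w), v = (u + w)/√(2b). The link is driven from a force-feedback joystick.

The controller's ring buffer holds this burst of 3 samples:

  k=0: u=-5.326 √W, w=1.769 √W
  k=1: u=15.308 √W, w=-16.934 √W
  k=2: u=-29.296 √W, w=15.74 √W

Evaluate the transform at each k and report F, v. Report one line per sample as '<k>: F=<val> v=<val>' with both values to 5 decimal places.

0: F=-5.54137 v=-2.27714
1: F=25.18181 v=-1.04094
2: F=-35.17424 v=-8.67834

k=0: u−w=-7.09500, u+w=-3.55700; √(b/2)=0.78102, √(2b)=1.56205; F=0.78102×(-7.095)=-5.54137, v=-3.55700/1.56205=-2.27714
k=1: u−w=32.24200, u+w=-1.62600; √(b/2)=0.78102, √(2b)=1.56205; F=0.78102×32.242=25.18181, v=-1.62600/1.56205=-1.04094
k=2: u−w=-45.03600, u+w=-13.55600; √(b/2)=0.78102, √(2b)=1.56205; F=0.78102×(-45.036)=-35.17424, v=-13.55600/1.56205=-8.67834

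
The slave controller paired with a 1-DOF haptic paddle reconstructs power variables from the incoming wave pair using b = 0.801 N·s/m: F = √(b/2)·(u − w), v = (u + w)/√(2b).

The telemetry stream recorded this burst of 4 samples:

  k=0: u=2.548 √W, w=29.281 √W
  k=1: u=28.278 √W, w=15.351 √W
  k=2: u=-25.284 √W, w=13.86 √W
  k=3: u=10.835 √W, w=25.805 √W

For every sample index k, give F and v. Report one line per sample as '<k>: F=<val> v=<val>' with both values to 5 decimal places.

k=0: u−w=-26.73300, u+w=31.82900; √(b/2)=0.63285, √(2b)=1.26570; F=0.63285×(-26.733)=-16.91800, v=31.82900/1.26570=25.14732
k=1: u−w=12.92700, u+w=43.62900; √(b/2)=0.63285, √(2b)=1.26570; F=0.63285×12.927=8.18086, v=43.62900/1.26570=34.47022
k=2: u−w=-39.14400, u+w=-11.42400; √(b/2)=0.63285, √(2b)=1.26570; F=0.63285×(-39.144)=-24.77231, v=-11.42400/1.26570=-9.02583
k=3: u−w=-14.97000, u+w=36.64000; √(b/2)=0.63285, √(2b)=1.26570; F=0.63285×(-14.97)=-9.47377, v=36.64000/1.26570=28.94838

0: F=-16.91800 v=25.14732
1: F=8.18086 v=34.47022
2: F=-24.77231 v=-9.02583
3: F=-9.47377 v=28.94838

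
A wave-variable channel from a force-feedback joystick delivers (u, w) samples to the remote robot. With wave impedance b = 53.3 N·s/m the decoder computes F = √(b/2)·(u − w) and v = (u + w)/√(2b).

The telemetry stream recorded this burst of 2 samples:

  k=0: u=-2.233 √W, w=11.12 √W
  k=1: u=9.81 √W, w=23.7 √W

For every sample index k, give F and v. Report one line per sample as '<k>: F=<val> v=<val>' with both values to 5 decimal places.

k=0: u−w=-13.35300, u+w=8.88700; √(b/2)=5.16236, √(2b)=10.32473; F=5.16236×(-13.353)=-68.93304, v=8.88700/10.32473=0.86075
k=1: u−w=-13.89000, u+w=33.51000; √(b/2)=5.16236, √(2b)=10.32473; F=5.16236×(-13.89)=-71.70523, v=33.51000/10.32473=3.24561

0: F=-68.93304 v=0.86075
1: F=-71.70523 v=3.24561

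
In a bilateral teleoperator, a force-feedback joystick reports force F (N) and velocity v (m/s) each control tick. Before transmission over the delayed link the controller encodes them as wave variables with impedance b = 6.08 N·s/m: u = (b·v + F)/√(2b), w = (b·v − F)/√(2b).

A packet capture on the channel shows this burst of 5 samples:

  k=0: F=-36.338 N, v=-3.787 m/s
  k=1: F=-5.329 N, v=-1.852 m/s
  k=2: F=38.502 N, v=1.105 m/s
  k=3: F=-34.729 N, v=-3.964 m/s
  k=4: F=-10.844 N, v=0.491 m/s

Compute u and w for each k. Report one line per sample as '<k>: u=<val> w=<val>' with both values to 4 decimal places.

k=0: b·v=6.08×(-3.787)=-23.0250; √(2b)=3.4871; u=(-23.0250+(-36.338))/3.4871=-17.0235, w=(-23.0250−(-36.338))/3.4871=3.8178
k=1: b·v=6.08×(-1.852)=-11.2602; √(2b)=3.4871; u=(-11.2602+(-5.329))/3.4871=-4.7573, w=(-11.2602−(-5.329))/3.4871=-1.7009
k=2: b·v=6.08×1.105=6.7184; √(2b)=3.4871; u=(6.7184+38.502)/3.4871=12.9678, w=(6.7184−38.502)/3.4871=-9.1146
k=3: b·v=6.08×(-3.964)=-24.1011; √(2b)=3.4871; u=(-24.1011+(-34.729))/3.4871=-16.8707, w=(-24.1011−(-34.729))/3.4871=3.0478
k=4: b·v=6.08×0.491=2.9853; √(2b)=3.4871; u=(2.9853+(-10.844))/3.4871=-2.2536, w=(2.9853−(-10.844))/3.4871=3.9658

0: u=-17.0235 w=3.8178
1: u=-4.7573 w=-1.7009
2: u=12.9678 w=-9.1146
3: u=-16.8707 w=3.0478
4: u=-2.2536 w=3.9658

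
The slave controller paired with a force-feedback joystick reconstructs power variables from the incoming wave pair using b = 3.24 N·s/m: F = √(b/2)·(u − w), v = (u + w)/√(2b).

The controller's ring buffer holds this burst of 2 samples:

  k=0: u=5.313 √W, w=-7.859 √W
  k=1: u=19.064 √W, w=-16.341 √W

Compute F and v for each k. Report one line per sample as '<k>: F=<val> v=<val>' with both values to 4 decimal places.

0: F=16.7652 v=-1.0002
1: F=45.0632 v=1.0697

k=0: u−w=13.1720, u+w=-2.5460; √(b/2)=1.2728, √(2b)=2.5456; F=1.2728×13.172=16.7652, v=-2.5460/2.5456=-1.0002
k=1: u−w=35.4050, u+w=2.7230; √(b/2)=1.2728, √(2b)=2.5456; F=1.2728×35.405=45.0632, v=2.7230/2.5456=1.0697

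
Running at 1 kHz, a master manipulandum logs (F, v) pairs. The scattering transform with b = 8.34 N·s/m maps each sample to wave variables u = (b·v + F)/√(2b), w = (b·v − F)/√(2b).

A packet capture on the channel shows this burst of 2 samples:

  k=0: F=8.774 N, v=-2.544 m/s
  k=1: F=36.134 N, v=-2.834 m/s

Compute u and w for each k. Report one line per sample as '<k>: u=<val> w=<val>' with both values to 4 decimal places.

0: u=-3.0467 w=-7.3433
1: u=3.0603 w=-14.6346

k=0: b·v=8.34×(-2.544)=-21.2170; √(2b)=4.0841; u=(-21.2170+8.774)/4.0841=-3.0467, w=(-21.2170−8.774)/4.0841=-7.3433
k=1: b·v=8.34×(-2.834)=-23.6356; √(2b)=4.0841; u=(-23.6356+36.134)/4.0841=3.0603, w=(-23.6356−36.134)/4.0841=-14.6346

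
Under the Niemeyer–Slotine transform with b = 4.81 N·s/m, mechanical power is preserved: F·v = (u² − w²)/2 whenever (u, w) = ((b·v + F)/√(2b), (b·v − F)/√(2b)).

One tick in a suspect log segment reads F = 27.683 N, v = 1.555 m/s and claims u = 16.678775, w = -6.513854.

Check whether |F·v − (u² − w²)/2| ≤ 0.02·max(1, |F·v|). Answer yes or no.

no

F·v = 27.683×1.555 = 43.047065 W.
(u² − w²)/2 = (278.181536 − 42.430294)/2 = 117.875621 W.
|Δ| = 74.828556;  2% of max(1, |F·v|) = 0.860941.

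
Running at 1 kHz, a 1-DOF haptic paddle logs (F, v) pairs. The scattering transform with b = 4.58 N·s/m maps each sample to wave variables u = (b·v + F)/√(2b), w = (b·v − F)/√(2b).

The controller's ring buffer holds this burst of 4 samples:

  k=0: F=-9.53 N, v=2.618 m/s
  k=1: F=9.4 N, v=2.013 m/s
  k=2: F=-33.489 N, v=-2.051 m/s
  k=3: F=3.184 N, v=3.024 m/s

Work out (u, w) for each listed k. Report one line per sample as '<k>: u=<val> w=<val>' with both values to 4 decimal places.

k=0: b·v=4.58×2.618=11.9904; √(2b)=3.0265; u=(11.9904+(-9.53))/3.0265=0.8130, w=(11.9904−(-9.53))/3.0265=7.1106
k=1: b·v=4.58×2.013=9.2195; √(2b)=3.0265; u=(9.2195+9.4)/3.0265=6.1521, w=(9.2195−9.4)/3.0265=-0.0596
k=2: b·v=4.58×(-2.051)=-9.3936; √(2b)=3.0265; u=(-9.3936+(-33.489))/3.0265=-14.1688, w=(-9.3936−(-33.489))/3.0265=7.9614
k=3: b·v=4.58×3.024=13.8499; √(2b)=3.0265; u=(13.8499+3.184)/3.0265=5.6282, w=(13.8499−3.184)/3.0265=3.5241

0: u=0.8130 w=7.1106
1: u=6.1521 w=-0.0596
2: u=-14.1688 w=7.9614
3: u=5.6282 w=3.5241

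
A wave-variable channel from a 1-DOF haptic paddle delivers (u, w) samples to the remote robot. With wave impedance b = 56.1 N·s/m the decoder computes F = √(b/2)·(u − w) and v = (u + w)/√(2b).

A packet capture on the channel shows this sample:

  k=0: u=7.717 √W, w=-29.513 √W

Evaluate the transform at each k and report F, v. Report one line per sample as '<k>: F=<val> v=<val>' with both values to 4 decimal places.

0: F=197.1785 v=-2.0577

k=0: u−w=37.2300, u+w=-21.7960; √(b/2)=5.2962, √(2b)=10.5925; F=5.2962×37.23=197.1785, v=-21.7960/10.5925=-2.0577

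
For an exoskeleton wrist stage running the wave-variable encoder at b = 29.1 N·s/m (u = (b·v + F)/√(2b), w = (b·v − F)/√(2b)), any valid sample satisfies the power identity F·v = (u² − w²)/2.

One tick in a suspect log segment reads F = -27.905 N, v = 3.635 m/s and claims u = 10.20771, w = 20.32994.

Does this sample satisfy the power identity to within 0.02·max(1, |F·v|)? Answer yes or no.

no

F·v = (-27.905)×3.635 = -101.4347 W.
(u² − w²)/2 = (104.1973 − 413.3065)/2 = -154.5546 W.
|Δ| = 53.1199;  2% of max(1, |F·v|) = 2.0287.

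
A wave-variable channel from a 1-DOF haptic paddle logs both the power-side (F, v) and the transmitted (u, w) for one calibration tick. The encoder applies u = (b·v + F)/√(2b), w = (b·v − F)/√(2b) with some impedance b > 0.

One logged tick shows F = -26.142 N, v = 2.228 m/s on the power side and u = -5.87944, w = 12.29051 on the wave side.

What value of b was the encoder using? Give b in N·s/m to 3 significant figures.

b = 4.14 N·s/m

u + w = 6.41107;  u + w = √(2b)·v, so √(2b) = 6.41107/2.228 = 2.87750.
b = (√(2b))²/2 = 8.28001/2 = 4.14000.
(Check via u − w = 2F/√(2b): u − w = -18.16995, 2F/√(2b) = -18.16994.)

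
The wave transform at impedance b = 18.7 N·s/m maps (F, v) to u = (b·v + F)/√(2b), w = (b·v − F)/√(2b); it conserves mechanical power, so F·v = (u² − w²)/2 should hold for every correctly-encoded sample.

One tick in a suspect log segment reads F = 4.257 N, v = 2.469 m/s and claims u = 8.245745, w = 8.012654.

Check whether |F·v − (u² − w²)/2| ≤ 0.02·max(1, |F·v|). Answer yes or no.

no

F·v = 4.257×2.469 = 10.510533 W.
(u² − w²)/2 = (67.992311 − 64.202624)/2 = 1.894843 W.
|Δ| = 8.615690;  2% of max(1, |F·v|) = 0.210211.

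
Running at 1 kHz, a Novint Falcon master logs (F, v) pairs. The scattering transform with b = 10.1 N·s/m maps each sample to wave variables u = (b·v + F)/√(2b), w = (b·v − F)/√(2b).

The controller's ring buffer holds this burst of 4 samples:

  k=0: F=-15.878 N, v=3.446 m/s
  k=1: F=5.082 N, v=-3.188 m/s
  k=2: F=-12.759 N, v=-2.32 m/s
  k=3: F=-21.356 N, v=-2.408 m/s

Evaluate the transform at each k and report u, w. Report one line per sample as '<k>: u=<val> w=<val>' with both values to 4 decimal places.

0: u=4.2111 w=11.2767
1: u=-6.0334 w=-8.2949
2: u=-8.0524 w=-2.3747
3: u=-10.1630 w=-0.6597

k=0: b·v=10.1×3.446=34.8046; √(2b)=4.4944; u=(34.8046+(-15.878))/4.4944=4.2111, w=(34.8046−(-15.878))/4.4944=11.2767
k=1: b·v=10.1×(-3.188)=-32.1988; √(2b)=4.4944; u=(-32.1988+5.082)/4.4944=-6.0334, w=(-32.1988−5.082)/4.4944=-8.2949
k=2: b·v=10.1×(-2.32)=-23.4320; √(2b)=4.4944; u=(-23.4320+(-12.759))/4.4944=-8.0524, w=(-23.4320−(-12.759))/4.4944=-2.3747
k=3: b·v=10.1×(-2.408)=-24.3208; √(2b)=4.4944; u=(-24.3208+(-21.356))/4.4944=-10.1630, w=(-24.3208−(-21.356))/4.4944=-0.6597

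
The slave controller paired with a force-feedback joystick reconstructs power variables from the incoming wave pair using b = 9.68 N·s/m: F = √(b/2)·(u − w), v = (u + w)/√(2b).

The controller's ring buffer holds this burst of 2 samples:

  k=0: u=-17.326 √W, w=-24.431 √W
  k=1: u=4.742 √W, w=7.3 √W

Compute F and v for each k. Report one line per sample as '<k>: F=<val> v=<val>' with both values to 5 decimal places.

0: F=15.63100 v=-9.49023
1: F=-5.62760 v=2.73682

k=0: u−w=7.10500, u+w=-41.75700; √(b/2)=2.20000, √(2b)=4.40000; F=2.20000×7.105=15.63100, v=-41.75700/4.40000=-9.49023
k=1: u−w=-2.55800, u+w=12.04200; √(b/2)=2.20000, √(2b)=4.40000; F=2.20000×(-2.558)=-5.62760, v=12.04200/4.40000=2.73682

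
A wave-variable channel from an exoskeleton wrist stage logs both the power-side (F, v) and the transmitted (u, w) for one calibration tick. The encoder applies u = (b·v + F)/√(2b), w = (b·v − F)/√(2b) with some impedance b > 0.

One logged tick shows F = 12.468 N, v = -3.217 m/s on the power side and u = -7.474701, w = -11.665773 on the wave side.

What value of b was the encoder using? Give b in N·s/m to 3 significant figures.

b = 17.7 N·s/m

u + w = -19.140474;  u + w = √(2b)·v, so √(2b) = -19.140474/(-3.217) = 5.949790.
b = (√(2b))²/2 = 35.399999/2 = 17.700000.
(Check via u − w = 2F/√(2b): u − w = 4.191072, 2F/√(2b) = 4.191072.)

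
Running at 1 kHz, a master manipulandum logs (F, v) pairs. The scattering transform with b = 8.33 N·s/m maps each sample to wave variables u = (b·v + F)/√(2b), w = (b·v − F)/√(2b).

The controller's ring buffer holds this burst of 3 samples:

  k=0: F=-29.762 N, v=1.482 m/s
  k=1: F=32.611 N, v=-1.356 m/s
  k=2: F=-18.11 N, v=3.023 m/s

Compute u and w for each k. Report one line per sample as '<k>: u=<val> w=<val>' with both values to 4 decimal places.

k=0: b·v=8.33×1.482=12.3451; √(2b)=4.0817; u=(12.3451+(-29.762))/4.0817=-4.2671, w=(12.3451−(-29.762))/4.0817=10.3161
k=1: b·v=8.33×(-1.356)=-11.2955; √(2b)=4.0817; u=(-11.2955+32.611)/4.0817=5.2223, w=(-11.2955−32.611)/4.0817=-10.7570
k=2: b·v=8.33×3.023=25.1816; √(2b)=4.0817; u=(25.1816+(-18.11))/4.0817=1.7325, w=(25.1816−(-18.11))/4.0817=10.6064

0: u=-4.2671 w=10.3161
1: u=5.2223 w=-10.7570
2: u=1.7325 w=10.6064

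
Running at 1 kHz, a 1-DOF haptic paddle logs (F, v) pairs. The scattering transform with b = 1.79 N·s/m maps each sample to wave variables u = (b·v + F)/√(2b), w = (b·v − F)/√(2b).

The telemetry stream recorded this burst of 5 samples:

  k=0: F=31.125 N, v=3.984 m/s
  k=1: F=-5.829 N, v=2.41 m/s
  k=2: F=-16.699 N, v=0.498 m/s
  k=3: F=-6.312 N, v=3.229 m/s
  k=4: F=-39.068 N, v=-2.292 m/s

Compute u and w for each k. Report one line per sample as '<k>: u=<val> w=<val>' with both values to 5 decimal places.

0: u=20.21911 w=-12.68103
1: u=-0.80076 w=5.36069
2: u=-8.35457 w=9.29683
3: u=-0.28122 w=6.39077
4: u=-22.81641 w=18.47975

k=0: b·v=1.79×3.984=7.13136; √(2b)=1.89209; u=(7.13136+31.125)/1.89209=20.21911, w=(7.13136−31.125)/1.89209=-12.68103
k=1: b·v=1.79×2.41=4.31390; √(2b)=1.89209; u=(4.31390+(-5.829))/1.89209=-0.80076, w=(4.31390−(-5.829))/1.89209=5.36069
k=2: b·v=1.79×0.498=0.89142; √(2b)=1.89209; u=(0.89142+(-16.699))/1.89209=-8.35457, w=(0.89142−(-16.699))/1.89209=9.29683
k=3: b·v=1.79×3.229=5.77991; √(2b)=1.89209; u=(5.77991+(-6.312))/1.89209=-0.28122, w=(5.77991−(-6.312))/1.89209=6.39077
k=4: b·v=1.79×(-2.292)=-4.10268; √(2b)=1.89209; u=(-4.10268+(-39.068))/1.89209=-22.81641, w=(-4.10268−(-39.068))/1.89209=18.47975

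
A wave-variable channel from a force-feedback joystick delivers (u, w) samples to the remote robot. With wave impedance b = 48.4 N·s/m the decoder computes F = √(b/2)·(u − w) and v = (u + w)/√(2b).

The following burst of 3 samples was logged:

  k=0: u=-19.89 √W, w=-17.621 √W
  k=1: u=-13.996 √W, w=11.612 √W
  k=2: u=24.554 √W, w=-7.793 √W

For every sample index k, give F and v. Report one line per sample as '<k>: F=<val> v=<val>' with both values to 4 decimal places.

k=0: u−w=-2.2690, u+w=-37.5110; √(b/2)=4.9193, √(2b)=9.8387; F=4.9193×(-2.269)=-11.1620, v=-37.5110/9.8387=-3.8126
k=1: u−w=-25.6080, u+w=-2.3840; √(b/2)=4.9193, √(2b)=9.8387; F=4.9193×(-25.608)=-125.9747, v=-2.3840/9.8387=-0.2423
k=2: u−w=32.3470, u+w=16.7610; √(b/2)=4.9193, √(2b)=9.8387; F=4.9193×32.347=159.1262, v=16.7610/9.8387=1.7036

0: F=-11.1620 v=-3.8126
1: F=-125.9747 v=-0.2423
2: F=159.1262 v=1.7036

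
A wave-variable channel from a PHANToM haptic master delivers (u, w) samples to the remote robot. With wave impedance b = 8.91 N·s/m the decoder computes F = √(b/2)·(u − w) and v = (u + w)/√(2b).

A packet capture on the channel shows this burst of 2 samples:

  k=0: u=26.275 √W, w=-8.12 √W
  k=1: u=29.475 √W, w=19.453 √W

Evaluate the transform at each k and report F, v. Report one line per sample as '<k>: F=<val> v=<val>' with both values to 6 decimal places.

0: F=72.597083 v=4.300732
1: F=21.153306 v=11.590538

k=0: u−w=34.395000, u+w=18.155000; √(b/2)=2.110687, √(2b)=4.221374; F=2.110687×34.395=72.597083, v=18.155000/4.221374=4.300732
k=1: u−w=10.022000, u+w=48.928000; √(b/2)=2.110687, √(2b)=4.221374; F=2.110687×10.022=21.153306, v=48.928000/4.221374=11.590538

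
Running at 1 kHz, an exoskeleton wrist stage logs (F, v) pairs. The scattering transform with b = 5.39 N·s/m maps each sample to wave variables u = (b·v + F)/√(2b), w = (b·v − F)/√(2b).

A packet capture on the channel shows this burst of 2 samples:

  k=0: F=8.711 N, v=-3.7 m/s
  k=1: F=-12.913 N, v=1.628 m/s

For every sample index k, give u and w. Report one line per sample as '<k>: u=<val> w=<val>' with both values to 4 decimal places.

k=0: b·v=5.39×(-3.7)=-19.9430; √(2b)=3.2833; u=(-19.9430+8.711)/3.2833=-3.4210, w=(-19.9430−8.711)/3.2833=-8.7272
k=1: b·v=5.39×1.628=8.7749; √(2b)=3.2833; u=(8.7749+(-12.913))/3.2833=-1.2603, w=(8.7749−(-12.913))/3.2833=6.6055

0: u=-3.4210 w=-8.7272
1: u=-1.2603 w=6.6055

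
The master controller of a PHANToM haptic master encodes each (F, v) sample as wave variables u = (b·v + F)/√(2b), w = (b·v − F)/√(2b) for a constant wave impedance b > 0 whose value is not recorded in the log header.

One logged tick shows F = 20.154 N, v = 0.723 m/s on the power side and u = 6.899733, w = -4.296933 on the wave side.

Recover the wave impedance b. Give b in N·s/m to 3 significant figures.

b = 6.48 N·s/m

u + w = 2.602800;  u + w = √(2b)·v, so √(2b) = 2.602800/0.723 = 3.600000.
b = (√(2b))²/2 = 12.960000/2 = 6.480000.
(Check via u − w = 2F/√(2b): u − w = 11.196666, 2F/√(2b) = 11.196667.)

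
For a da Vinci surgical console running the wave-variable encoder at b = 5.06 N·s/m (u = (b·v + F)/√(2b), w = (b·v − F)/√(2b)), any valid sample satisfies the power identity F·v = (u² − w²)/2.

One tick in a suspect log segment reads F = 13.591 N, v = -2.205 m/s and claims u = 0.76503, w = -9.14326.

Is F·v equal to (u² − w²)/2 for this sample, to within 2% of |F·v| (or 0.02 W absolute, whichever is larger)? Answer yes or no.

no

F·v = 13.591×(-2.205) = -29.96815 W.
(u² − w²)/2 = (0.58527 − 83.59920)/2 = -41.50697 W.
|Δ| = 11.53881;  2% of max(1, |F·v|) = 0.59936.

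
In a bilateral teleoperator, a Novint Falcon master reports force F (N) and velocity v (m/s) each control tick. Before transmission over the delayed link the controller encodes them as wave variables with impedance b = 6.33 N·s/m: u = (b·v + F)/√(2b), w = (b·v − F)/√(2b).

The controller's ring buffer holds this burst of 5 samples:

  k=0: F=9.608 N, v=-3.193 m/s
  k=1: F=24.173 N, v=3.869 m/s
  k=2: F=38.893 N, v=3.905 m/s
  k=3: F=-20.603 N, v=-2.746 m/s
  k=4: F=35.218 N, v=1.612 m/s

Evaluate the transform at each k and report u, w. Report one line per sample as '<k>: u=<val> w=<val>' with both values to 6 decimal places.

k=0: b·v=6.33×(-3.193)=-20.211690; √(2b)=3.558089; u=(-20.211690+9.608)/3.558089=-2.980164, w=(-20.211690−9.608)/3.558089=-8.380815
k=1: b·v=6.33×3.869=24.490770; √(2b)=3.558089; u=(24.490770+24.173)/3.558089=13.676939, w=(24.490770−24.173)/3.558089=0.089309
k=2: b·v=6.33×3.905=24.718650; √(2b)=3.558089; u=(24.718650+38.893)/3.558089=17.878036, w=(24.718650−38.893)/3.558089=-3.983697
k=3: b·v=6.33×(-2.746)=-17.382180; √(2b)=3.558089; u=(-17.382180+(-20.603))/3.558089=-10.675724, w=(-17.382180−(-20.603))/3.558089=0.905211
k=4: b·v=6.33×1.612=10.203960; √(2b)=3.558089; u=(10.203960+35.218)/3.558089=12.765829, w=(10.203960−35.218)/3.558089=-7.030189

0: u=-2.980164 w=-8.380815
1: u=13.676939 w=0.089309
2: u=17.878036 w=-3.983697
3: u=-10.675724 w=0.905211
4: u=12.765829 w=-7.030189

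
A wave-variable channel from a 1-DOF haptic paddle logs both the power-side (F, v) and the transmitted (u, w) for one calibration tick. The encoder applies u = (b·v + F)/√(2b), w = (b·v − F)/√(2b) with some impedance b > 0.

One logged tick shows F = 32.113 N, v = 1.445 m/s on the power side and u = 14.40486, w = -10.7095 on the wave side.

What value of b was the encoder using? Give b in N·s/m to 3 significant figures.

u + w = 3.6954;  u + w = √(2b)·v, so √(2b) = 3.6954/1.445 = 2.5573.
b = (√(2b))²/2 = 6.5400/2 = 3.2700.
(Check via u − w = 2F/√(2b): u − w = 25.1144, 2F/√(2b) = 25.1144.)

b = 3.27 N·s/m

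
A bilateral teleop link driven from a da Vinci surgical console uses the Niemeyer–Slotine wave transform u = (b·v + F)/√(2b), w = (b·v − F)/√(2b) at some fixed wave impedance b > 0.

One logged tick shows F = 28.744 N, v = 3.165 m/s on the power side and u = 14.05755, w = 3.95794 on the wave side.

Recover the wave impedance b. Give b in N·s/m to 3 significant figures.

b = 16.2 N·s/m

u + w = 18.01549;  u + w = √(2b)·v, so √(2b) = 18.01549/3.165 = 5.69210.
b = (√(2b))²/2 = 32.39998/2 = 16.19999.
(Check via u − w = 2F/√(2b): u − w = 10.09961, 2F/√(2b) = 10.09962.)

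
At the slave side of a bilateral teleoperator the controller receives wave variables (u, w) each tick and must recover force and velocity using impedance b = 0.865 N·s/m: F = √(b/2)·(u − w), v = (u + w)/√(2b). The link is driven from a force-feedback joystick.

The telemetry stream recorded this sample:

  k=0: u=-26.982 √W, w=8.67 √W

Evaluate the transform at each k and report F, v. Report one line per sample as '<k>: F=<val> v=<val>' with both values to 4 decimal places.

k=0: u−w=-35.6520, u+w=-18.3120; √(b/2)=0.6576, √(2b)=1.3153; F=0.6576×(-35.652)=-23.4464, v=-18.3120/1.3153=-13.9224

0: F=-23.4464 v=-13.9224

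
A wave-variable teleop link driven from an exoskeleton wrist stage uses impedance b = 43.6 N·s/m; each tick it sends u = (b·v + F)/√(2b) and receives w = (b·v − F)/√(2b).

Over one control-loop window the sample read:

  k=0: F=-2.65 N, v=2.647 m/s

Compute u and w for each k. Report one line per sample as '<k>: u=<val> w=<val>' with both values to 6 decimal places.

0: u=12.075184 w=12.642751

k=0: b·v=43.6×2.647=115.409200; √(2b)=9.338094; u=(115.409200+(-2.65))/9.338094=12.075184, w=(115.409200−(-2.65))/9.338094=12.642751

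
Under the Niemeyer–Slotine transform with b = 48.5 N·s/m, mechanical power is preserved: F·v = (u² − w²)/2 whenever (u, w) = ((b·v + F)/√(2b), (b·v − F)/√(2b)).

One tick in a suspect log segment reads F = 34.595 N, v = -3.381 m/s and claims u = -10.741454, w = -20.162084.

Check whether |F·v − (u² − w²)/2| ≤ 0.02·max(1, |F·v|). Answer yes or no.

F·v = 34.595×(-3.381) = -116.965695 W.
(u² − w²)/2 = (115.378834 − 406.509631)/2 = -145.565399 W.
|Δ| = 28.599704;  2% of max(1, |F·v|) = 2.339314.

no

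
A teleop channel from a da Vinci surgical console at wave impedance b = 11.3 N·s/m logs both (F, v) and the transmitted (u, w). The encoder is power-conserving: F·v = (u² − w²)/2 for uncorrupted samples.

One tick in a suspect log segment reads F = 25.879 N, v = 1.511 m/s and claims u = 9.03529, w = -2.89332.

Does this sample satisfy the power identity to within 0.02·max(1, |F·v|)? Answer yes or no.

F·v = 25.879×1.511 = 39.1032 W.
(u² − w²)/2 = (81.6365 − 8.3713)/2 = 36.6326 W.
|Δ| = 2.4706;  2% of max(1, |F·v|) = 0.7821.

no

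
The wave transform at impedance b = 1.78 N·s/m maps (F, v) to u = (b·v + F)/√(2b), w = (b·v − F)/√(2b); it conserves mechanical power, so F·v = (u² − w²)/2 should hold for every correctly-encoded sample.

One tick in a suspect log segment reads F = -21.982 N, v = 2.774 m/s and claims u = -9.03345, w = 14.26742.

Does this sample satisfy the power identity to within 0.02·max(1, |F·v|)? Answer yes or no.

F·v = (-21.982)×2.774 = -60.97807 W.
(u² − w²)/2 = (81.60322 − 203.55927)/2 = -60.97803 W.
|Δ| = 0.00004;  2% of max(1, |F·v|) = 1.21956.

yes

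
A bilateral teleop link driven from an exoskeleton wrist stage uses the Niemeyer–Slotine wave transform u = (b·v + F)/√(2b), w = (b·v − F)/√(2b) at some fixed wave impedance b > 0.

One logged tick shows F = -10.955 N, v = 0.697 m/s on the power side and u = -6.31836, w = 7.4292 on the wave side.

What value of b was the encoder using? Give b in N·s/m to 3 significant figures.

u + w = 1.1108;  u + w = √(2b)·v, so √(2b) = 1.1108/0.697 = 1.5937.
b = (√(2b))²/2 = 2.5400/2 = 1.2700.
(Check via u − w = 2F/√(2b): u − w = -13.7476, 2F/√(2b) = -13.7475.)

b = 1.27 N·s/m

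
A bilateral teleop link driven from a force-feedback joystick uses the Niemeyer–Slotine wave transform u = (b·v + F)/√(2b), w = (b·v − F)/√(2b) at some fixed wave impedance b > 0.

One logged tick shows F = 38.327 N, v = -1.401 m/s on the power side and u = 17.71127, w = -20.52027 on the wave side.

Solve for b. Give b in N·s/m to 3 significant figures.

b = 2.01 N·s/m

u + w = -2.8090;  u + w = √(2b)·v, so √(2b) = -2.8090/(-1.401) = 2.0050.
b = (√(2b))²/2 = 4.0200/2 = 2.0100.
(Check via u − w = 2F/√(2b): u − w = 38.2315, 2F/√(2b) = 38.2315.)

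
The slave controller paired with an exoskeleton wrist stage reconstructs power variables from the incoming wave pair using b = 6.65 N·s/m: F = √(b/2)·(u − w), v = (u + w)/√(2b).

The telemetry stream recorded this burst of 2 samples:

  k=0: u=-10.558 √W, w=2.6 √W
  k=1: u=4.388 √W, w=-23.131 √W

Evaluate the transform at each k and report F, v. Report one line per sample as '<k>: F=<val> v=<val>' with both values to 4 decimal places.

0: F=-23.9931 v=-2.1821
1: F=50.1797 v=-5.1394

k=0: u−w=-13.1580, u+w=-7.9580; √(b/2)=1.8235, √(2b)=3.6469; F=1.8235×(-13.158)=-23.9931, v=-7.9580/3.6469=-2.1821
k=1: u−w=27.5190, u+w=-18.7430; √(b/2)=1.8235, √(2b)=3.6469; F=1.8235×27.519=50.1797, v=-18.7430/3.6469=-5.1394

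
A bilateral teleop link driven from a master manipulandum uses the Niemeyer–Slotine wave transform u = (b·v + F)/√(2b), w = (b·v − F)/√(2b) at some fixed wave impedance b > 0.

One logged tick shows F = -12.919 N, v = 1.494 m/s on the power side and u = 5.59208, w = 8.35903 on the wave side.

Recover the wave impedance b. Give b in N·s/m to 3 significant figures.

b = 43.6 N·s/m

u + w = 13.9511;  u + w = √(2b)·v, so √(2b) = 13.9511/1.494 = 9.3381.
b = (√(2b))²/2 = 87.2000/2 = 43.6000.
(Check via u − w = 2F/√(2b): u − w = -2.7670, 2F/√(2b) = -2.7669.)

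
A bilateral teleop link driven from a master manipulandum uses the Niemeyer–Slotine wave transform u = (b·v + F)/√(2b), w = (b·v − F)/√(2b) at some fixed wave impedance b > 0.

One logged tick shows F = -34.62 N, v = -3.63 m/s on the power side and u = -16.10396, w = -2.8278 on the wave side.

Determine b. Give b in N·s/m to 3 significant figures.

u + w = -18.93176;  u + w = √(2b)·v, so √(2b) = -18.93176/(-3.63) = 5.21536.
b = (√(2b))²/2 = 27.19999/2 = 13.59999.
(Check via u − w = 2F/√(2b): u − w = -13.27616, 2F/√(2b) = -13.27617.)

b = 13.6 N·s/m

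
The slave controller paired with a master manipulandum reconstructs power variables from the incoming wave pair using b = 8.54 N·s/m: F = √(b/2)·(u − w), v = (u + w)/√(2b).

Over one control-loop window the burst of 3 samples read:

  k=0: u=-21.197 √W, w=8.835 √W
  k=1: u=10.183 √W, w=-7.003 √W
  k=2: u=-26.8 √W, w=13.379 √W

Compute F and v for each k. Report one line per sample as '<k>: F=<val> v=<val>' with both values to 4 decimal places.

0: F=-62.0581 v=-2.9912
1: F=35.5131 v=0.7695
2: F=-83.0258 v=-3.2474

k=0: u−w=-30.0320, u+w=-12.3620; √(b/2)=2.0664, √(2b)=4.1328; F=2.0664×(-30.032)=-62.0581, v=-12.3620/4.1328=-2.9912
k=1: u−w=17.1860, u+w=3.1800; √(b/2)=2.0664, √(2b)=4.1328; F=2.0664×17.186=35.5131, v=3.1800/4.1328=0.7695
k=2: u−w=-40.1790, u+w=-13.4210; √(b/2)=2.0664, √(2b)=4.1328; F=2.0664×(-40.179)=-83.0258, v=-13.4210/4.1328=-3.2474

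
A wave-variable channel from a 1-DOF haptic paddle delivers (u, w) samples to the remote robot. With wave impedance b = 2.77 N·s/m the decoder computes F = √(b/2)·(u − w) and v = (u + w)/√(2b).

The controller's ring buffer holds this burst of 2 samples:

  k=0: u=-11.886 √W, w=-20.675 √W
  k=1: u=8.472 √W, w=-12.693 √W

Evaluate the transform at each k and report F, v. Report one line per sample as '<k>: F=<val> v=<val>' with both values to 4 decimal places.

k=0: u−w=8.7890, u+w=-32.5610; √(b/2)=1.1769, √(2b)=2.3537; F=1.1769×8.789=10.3434, v=-32.5610/2.3537=-13.8338
k=1: u−w=21.1650, u+w=-4.2210; √(b/2)=1.1769, √(2b)=2.3537; F=1.1769×21.165=24.9082, v=-4.2210/2.3537=-1.7933

0: F=10.3434 v=-13.8338
1: F=24.9082 v=-1.7933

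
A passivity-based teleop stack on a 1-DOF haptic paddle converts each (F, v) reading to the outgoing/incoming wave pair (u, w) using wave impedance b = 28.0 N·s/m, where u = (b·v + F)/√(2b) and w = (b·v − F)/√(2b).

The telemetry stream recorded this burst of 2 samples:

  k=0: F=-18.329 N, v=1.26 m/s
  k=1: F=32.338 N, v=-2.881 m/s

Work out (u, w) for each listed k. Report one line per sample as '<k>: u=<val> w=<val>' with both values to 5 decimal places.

k=0: b·v=28.0×1.26=35.28000; √(2b)=7.48331; u=(35.28000+(-18.329))/7.48331=2.26517, w=(35.28000−(-18.329))/7.48331=7.16380
k=1: b·v=28.0×(-2.881)=-80.66800; √(2b)=7.48331; u=(-80.66800+32.338)/7.48331=-6.45837, w=(-80.66800−32.338)/7.48331=-15.10106

0: u=2.26517 w=7.16380
1: u=-6.45837 w=-15.10106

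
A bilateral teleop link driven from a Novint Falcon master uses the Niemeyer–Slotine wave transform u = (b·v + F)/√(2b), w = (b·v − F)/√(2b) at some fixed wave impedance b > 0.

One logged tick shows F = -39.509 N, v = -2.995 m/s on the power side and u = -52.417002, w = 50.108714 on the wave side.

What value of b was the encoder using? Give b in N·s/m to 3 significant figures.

b = 0.297 N·s/m

u + w = -2.308288;  u + w = √(2b)·v, so √(2b) = -2.308288/(-2.995) = 0.770714.
b = (√(2b))²/2 = 0.594000/2 = 0.297000.
(Check via u − w = 2F/√(2b): u − w = -102.525716, 2F/√(2b) = -102.525729.)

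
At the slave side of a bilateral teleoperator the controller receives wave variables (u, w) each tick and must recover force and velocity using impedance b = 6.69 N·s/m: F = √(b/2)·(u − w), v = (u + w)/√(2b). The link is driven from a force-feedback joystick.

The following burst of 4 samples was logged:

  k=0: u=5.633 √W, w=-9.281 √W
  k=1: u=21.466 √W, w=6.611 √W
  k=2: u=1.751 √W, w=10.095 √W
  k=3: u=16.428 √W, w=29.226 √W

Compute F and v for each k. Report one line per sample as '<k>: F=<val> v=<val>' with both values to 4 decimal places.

0: F=27.2767 v=-0.9973
1: F=27.1688 v=7.6758
2: F=-15.2606 v=3.2385
3: F=-23.4067 v=12.4810

k=0: u−w=14.9140, u+w=-3.6480; √(b/2)=1.8289, √(2b)=3.6579; F=1.8289×14.914=27.2767, v=-3.6480/3.6579=-0.9973
k=1: u−w=14.8550, u+w=28.0770; √(b/2)=1.8289, √(2b)=3.6579; F=1.8289×14.855=27.1688, v=28.0770/3.6579=7.6758
k=2: u−w=-8.3440, u+w=11.8460; √(b/2)=1.8289, √(2b)=3.6579; F=1.8289×(-8.344)=-15.2606, v=11.8460/3.6579=3.2385
k=3: u−w=-12.7980, u+w=45.6540; √(b/2)=1.8289, √(2b)=3.6579; F=1.8289×(-12.798)=-23.4067, v=45.6540/3.6579=12.4810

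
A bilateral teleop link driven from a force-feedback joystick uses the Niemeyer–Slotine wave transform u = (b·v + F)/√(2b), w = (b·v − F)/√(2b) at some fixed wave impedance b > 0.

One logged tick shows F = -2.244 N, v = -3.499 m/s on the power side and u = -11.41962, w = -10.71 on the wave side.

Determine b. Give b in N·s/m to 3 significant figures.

b = 20 N·s/m

u + w = -22.1296;  u + w = √(2b)·v, so √(2b) = -22.1296/(-3.499) = 6.3246.
b = (√(2b))²/2 = 40.0000/2 = 20.0000.
(Check via u − w = 2F/√(2b): u − w = -0.7096, 2F/√(2b) = -0.7096.)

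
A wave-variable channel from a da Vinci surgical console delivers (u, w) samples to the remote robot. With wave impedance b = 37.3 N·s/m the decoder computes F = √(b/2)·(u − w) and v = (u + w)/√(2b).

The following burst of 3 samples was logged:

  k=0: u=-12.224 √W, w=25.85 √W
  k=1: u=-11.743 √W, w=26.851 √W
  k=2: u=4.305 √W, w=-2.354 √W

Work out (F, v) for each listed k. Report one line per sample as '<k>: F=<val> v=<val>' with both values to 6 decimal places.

0: F=-164.425028 v=1.577608
1: F=-166.670681 v=1.749192
2: F=28.757322 v=0.225885

k=0: u−w=-38.074000, u+w=13.626000; √(b/2)=4.318565, √(2b)=8.637129; F=4.318565×(-38.074)=-164.425028, v=13.626000/8.637129=1.577608
k=1: u−w=-38.594000, u+w=15.108000; √(b/2)=4.318565, √(2b)=8.637129; F=4.318565×(-38.594)=-166.670681, v=15.108000/8.637129=1.749192
k=2: u−w=6.659000, u+w=1.951000; √(b/2)=4.318565, √(2b)=8.637129; F=4.318565×6.659=28.757322, v=1.951000/8.637129=0.225885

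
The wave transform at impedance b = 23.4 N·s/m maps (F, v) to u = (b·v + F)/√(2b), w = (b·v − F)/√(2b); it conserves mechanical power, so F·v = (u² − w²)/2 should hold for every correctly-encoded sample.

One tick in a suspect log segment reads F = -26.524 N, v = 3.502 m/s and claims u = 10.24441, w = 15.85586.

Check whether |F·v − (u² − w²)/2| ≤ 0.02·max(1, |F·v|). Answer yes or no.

F·v = (-26.524)×3.502 = -92.8870 W.
(u² − w²)/2 = (104.9479 − 251.4083)/2 = -73.2302 W.
|Δ| = 19.6569;  2% of max(1, |F·v|) = 1.8577.

no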